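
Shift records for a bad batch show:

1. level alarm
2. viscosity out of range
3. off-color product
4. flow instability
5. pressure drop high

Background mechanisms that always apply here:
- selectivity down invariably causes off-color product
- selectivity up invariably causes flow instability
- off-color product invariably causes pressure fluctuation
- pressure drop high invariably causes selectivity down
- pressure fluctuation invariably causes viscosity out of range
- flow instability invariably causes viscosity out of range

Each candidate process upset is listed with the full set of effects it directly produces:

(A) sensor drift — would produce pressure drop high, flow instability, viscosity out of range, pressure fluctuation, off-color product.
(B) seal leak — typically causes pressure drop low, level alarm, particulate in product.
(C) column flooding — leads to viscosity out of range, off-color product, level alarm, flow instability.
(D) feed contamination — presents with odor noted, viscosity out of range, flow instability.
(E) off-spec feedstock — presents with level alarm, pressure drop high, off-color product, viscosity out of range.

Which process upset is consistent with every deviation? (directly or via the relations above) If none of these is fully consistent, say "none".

Testing each hypothesis:
(A) sensor drift — does not account for level alarm
(B) seal leak — fails on viscosity out of range, off-color product, flow instability, pressure drop high (predicts pressure drop low, not pressure drop high)
(C) column flooding — does not account for pressure drop high
(D) feed contamination — level alarm -; viscosity out of range +; off-color product -; flow instability +; pressure drop high -
(E) off-spec feedstock — does not account for flow instability
None of the listed candidates fits everything.

none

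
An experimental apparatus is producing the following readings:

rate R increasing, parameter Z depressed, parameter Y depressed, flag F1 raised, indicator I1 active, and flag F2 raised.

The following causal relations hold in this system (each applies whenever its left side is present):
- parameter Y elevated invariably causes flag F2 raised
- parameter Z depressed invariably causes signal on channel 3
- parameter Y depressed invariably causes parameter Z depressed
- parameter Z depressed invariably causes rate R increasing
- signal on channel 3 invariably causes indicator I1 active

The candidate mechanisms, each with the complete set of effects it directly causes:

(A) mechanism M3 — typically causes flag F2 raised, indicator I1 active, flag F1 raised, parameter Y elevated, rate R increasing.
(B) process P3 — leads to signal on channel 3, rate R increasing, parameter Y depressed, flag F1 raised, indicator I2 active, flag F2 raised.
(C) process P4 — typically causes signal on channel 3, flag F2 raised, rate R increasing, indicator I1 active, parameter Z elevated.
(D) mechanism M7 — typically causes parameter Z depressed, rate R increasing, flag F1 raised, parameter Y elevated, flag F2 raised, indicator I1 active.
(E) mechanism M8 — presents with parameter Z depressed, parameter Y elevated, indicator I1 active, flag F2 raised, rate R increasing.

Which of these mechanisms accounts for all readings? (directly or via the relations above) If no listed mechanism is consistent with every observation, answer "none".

B

For each candidate, compare predicted effects to what was observed:
(A) mechanism M3 — rate R increasing +; parameter Z depressed -; parameter Y depressed -; flag F1 raised +; indicator I1 active +; flag F2 raised +
(B) process P3 — accounts for every observation (parameter Z depressed through parameter Y depressed → parameter Z depressed)
(C) process P4 — rate R increasing +; parameter Z depressed -; parameter Y depressed -; flag F1 raised -; indicator I1 active +; flag F2 raised +
(D) mechanism M7 — rate R increasing +; parameter Z depressed +; parameter Y depressed -; flag F1 raised +; indicator I1 active +; flag F2 raised +
(E) mechanism M8 — fails on parameter Y depressed, flag F1 raised (predicts parameter Y elevated, not parameter Y depressed)
Only (B) is consistent with every observation.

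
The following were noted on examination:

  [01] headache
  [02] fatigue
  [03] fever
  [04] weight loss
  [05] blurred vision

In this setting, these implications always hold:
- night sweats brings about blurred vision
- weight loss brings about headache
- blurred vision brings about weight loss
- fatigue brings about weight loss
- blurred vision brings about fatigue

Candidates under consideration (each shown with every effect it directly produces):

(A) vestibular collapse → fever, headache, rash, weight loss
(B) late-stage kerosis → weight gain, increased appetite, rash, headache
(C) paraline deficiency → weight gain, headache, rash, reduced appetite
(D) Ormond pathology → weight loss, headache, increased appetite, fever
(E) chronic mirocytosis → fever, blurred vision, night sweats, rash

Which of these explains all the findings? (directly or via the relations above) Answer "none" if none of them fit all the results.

E

Testing each hypothesis:
(A) vestibular collapse — headache ✓; fatigue ✗; fever ✓; weight loss ✓; blurred vision ✗
(B) late-stage kerosis — fails on fatigue, fever, weight loss, blurred vision (predicts weight gain, not weight loss)
(C) paraline deficiency — fails on fatigue, fever, weight loss, blurred vision (predicts weight gain, not weight loss)
(D) Ormond pathology — does not account for fatigue, blurred vision
(E) chronic mirocytosis — accounts for every observation (headache through blurred vision → weight loss → headache)
(E) is the only candidate with no mismatches.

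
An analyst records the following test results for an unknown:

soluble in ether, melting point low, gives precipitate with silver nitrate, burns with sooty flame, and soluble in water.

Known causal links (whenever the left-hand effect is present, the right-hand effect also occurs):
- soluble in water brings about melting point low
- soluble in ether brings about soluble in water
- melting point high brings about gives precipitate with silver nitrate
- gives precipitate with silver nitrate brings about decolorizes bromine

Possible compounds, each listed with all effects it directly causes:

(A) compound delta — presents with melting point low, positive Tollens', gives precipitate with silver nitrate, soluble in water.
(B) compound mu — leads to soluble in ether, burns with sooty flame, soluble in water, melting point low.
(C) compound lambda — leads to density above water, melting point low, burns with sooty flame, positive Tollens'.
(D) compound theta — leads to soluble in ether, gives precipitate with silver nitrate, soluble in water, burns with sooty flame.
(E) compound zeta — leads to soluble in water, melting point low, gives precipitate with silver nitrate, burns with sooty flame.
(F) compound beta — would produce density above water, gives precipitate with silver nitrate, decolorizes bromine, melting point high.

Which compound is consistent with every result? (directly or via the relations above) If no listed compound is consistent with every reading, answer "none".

Per-candidate check:
(A) compound delta — does not account for soluble in ether, burns with sooty flame
(B) compound mu — soluble in ether +; melting point low +; gives precipitate with silver nitrate -; burns with sooty flame +; soluble in water +
(C) compound lambda — does not account for soluble in ether, gives precipitate with silver nitrate, soluble in water
(D) compound theta — accounts for every observation (melting point low through soluble in water → melting point low)
(E) compound zeta — soluble in ether -; melting point low +; gives precipitate with silver nitrate +; burns with sooty flame +; soluble in water +
(F) compound beta — soluble in ether -; melting point low -; gives precipitate with silver nitrate +; burns with sooty flame -; soluble in water -
(D) is the only candidate with no mismatches.

D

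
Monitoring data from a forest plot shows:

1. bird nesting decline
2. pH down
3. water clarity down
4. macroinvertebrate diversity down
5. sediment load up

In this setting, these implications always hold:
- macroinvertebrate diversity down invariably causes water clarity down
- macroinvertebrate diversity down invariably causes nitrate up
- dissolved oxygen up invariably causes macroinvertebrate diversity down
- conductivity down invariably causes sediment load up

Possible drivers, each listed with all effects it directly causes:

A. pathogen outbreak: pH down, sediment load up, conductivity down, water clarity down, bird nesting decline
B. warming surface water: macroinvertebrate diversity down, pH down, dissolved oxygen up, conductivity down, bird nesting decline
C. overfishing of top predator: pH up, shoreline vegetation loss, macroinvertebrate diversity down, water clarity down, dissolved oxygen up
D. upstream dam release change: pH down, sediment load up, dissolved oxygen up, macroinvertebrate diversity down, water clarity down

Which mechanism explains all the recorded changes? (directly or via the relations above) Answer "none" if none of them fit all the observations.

Per-candidate check:
(A) pathogen outbreak — does not account for macroinvertebrate diversity down
(B) warming surface water — bird nesting decline ✓; pH down ✓; water clarity down ✓ (through macroinvertebrate diversity down → water clarity down); macroinvertebrate diversity down ✓; sediment load up ✓ (through conductivity down → sediment load up)
(C) overfishing of top predator — fails on bird nesting decline, pH down, sediment load up (predicts pH up, not pH down)
(D) upstream dam release change — bird nesting decline ✗; pH down ✓; water clarity down ✓; macroinvertebrate diversity down ✓; sediment load up ✓
(B) is the only candidate with no mismatches.

B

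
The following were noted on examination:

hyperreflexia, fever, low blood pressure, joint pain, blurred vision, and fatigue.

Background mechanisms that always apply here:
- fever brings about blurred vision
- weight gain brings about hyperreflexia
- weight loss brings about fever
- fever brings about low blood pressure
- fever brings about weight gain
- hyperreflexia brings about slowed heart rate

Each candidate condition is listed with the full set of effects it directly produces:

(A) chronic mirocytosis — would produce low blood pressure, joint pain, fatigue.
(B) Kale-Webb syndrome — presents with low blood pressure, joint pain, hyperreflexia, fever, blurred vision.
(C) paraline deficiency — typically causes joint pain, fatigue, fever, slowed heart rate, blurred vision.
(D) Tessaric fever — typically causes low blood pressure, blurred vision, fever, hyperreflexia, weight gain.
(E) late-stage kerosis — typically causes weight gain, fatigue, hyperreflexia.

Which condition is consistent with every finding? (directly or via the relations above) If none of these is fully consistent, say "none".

Testing each hypothesis:
(A) chronic mirocytosis — does not account for hyperreflexia, fever, blurred vision
(B) Kale-Webb syndrome — hyperreflexia +; fever +; low blood pressure +; joint pain +; blurred vision +; fatigue -
(C) paraline deficiency — accounts for every observation (hyperreflexia through fever → weight gain → hyperreflexia)
(D) Tessaric fever — does not account for joint pain, fatigue
(E) late-stage kerosis — hyperreflexia +; fever -; low blood pressure -; joint pain -; blurred vision -; fatigue +
(C) is the only candidate with no mismatches.

C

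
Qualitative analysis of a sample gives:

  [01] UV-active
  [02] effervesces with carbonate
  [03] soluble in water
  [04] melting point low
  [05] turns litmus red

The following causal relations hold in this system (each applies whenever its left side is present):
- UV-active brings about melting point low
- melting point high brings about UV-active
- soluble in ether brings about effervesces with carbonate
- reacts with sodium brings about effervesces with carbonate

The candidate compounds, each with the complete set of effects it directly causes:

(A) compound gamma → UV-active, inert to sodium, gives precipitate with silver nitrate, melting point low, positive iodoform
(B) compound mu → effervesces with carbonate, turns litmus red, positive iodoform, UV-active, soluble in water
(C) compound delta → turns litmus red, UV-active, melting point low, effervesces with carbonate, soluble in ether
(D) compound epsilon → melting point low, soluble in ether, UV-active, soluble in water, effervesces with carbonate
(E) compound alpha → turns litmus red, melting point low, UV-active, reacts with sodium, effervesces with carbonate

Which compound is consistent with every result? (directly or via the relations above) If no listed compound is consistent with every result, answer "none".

Per-candidate check:
(A) compound gamma — UV-active yes; effervesces with carbonate NO; soluble in water NO; melting point low yes; turns litmus red NO
(B) compound mu — UV-active yes; effervesces with carbonate yes; soluble in water yes; melting point low yes (via UV-active → melting point low); turns litmus red yes
(C) compound delta — does not account for soluble in water
(D) compound epsilon — UV-active yes; effervesces with carbonate yes; soluble in water yes; melting point low yes; turns litmus red NO
(E) compound alpha — does not account for soluble in water
(B) is the only candidate with no mismatches.

B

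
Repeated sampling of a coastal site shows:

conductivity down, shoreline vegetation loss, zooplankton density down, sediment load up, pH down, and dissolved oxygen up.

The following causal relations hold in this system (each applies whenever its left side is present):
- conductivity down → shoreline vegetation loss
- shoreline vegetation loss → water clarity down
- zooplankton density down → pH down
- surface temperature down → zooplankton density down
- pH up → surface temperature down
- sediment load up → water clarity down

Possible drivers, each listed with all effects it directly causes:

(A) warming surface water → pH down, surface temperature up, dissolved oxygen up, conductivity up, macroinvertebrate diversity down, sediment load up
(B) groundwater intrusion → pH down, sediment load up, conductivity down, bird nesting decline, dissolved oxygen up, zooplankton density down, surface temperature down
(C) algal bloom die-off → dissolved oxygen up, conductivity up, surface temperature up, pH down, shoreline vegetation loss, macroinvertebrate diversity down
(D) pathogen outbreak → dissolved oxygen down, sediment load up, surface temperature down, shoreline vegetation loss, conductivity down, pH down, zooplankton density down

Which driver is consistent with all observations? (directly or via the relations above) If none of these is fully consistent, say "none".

Checking each candidate against the observations:
(A) warming surface water — fails on conductivity down, shoreline vegetation loss, zooplankton density down (predicts conductivity up, not conductivity down)
(B) groundwater intrusion — accounts for every observation (shoreline vegetation loss via conductivity down → shoreline vegetation loss)
(C) algal bloom die-off — fails on conductivity down, zooplankton density down, sediment load up (predicts conductivity up, not conductivity down)
(D) pathogen outbreak — fails on dissolved oxygen up (predicts dissolved oxygen down, not dissolved oxygen up)
Only (B) is consistent with every observation.

B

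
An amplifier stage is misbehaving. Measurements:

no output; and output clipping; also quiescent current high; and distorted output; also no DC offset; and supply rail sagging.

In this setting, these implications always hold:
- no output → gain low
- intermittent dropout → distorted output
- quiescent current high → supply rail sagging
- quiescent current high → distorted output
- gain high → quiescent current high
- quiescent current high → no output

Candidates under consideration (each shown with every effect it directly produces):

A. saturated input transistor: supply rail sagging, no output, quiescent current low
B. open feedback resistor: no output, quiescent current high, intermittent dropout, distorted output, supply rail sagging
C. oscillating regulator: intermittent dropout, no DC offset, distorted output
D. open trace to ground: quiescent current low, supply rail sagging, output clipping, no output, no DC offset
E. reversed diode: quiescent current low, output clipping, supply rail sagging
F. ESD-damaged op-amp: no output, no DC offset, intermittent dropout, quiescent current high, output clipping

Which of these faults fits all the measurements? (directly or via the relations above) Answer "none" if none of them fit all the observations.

F

Per-candidate check:
(A) saturated input transistor — no output match; output clipping miss; quiescent current high miss; distorted output miss; no DC offset miss; supply rail sagging match
(B) open feedback resistor — does not account for output clipping, no DC offset
(C) oscillating regulator — does not account for no output, output clipping, quiescent current high, supply rail sagging
(D) open trace to ground — fails on quiescent current high, distorted output (predicts quiescent current low, not quiescent current high)
(E) reversed diode — no output miss; output clipping match; quiescent current high miss; distorted output miss; no DC offset miss; supply rail sagging match
(F) ESD-damaged op-amp — accounts for every observation (distorted output via quiescent current high → distorted output)
(F) is the only candidate with no mismatches.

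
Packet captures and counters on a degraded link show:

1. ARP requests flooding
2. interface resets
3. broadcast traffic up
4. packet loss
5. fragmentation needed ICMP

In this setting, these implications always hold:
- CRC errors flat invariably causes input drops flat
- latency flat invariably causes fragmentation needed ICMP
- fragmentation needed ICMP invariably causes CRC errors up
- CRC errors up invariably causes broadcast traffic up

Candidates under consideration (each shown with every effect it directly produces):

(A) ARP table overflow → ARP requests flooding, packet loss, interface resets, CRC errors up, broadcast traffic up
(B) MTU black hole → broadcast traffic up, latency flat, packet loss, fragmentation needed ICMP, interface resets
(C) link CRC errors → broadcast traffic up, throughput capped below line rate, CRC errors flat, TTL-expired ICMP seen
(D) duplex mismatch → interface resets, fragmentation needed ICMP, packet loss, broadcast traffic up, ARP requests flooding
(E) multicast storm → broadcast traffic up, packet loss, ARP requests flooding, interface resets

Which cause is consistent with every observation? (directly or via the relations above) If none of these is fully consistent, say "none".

D

Testing each hypothesis:
(A) ARP table overflow — does not account for fragmentation needed ICMP
(B) MTU black hole — ARP requests flooding NO; interface resets yes; broadcast traffic up yes; packet loss yes; fragmentation needed ICMP yes
(C) link CRC errors — does not account for ARP requests flooding, interface resets, packet loss, fragmentation needed ICMP
(D) duplex mismatch — ARP requests flooding yes; interface resets yes; broadcast traffic up yes; packet loss yes; fragmentation needed ICMP yes
(E) multicast storm — ARP requests flooding yes; interface resets yes; broadcast traffic up yes; packet loss yes; fragmentation needed ICMP NO
(D) is the only candidate with no mismatches.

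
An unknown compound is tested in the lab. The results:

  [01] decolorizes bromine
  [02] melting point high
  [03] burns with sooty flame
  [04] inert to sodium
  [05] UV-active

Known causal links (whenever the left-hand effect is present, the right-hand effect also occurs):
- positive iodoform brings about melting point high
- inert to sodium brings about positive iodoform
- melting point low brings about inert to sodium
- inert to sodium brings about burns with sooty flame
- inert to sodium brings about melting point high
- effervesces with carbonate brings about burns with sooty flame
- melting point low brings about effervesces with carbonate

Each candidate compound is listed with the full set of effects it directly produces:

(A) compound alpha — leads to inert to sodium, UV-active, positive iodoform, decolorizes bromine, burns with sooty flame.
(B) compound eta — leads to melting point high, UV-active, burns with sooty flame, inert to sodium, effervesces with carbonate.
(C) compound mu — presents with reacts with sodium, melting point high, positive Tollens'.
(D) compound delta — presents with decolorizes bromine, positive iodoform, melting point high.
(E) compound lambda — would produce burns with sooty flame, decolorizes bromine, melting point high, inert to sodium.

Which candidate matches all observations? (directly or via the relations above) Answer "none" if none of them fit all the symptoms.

Per-candidate check:
(A) compound alpha — accounts for every observation (melting point high by inert to sodium → melting point high)
(B) compound eta — does not account for decolorizes bromine
(C) compound mu — decolorizes bromine -; melting point high +; burns with sooty flame -; inert to sodium -; UV-active -
(D) compound delta — decolorizes bromine +; melting point high +; burns with sooty flame -; inert to sodium -; UV-active -
(E) compound lambda — decolorizes bromine +; melting point high +; burns with sooty flame +; inert to sodium +; UV-active -
(A) is the only candidate with no mismatches.

A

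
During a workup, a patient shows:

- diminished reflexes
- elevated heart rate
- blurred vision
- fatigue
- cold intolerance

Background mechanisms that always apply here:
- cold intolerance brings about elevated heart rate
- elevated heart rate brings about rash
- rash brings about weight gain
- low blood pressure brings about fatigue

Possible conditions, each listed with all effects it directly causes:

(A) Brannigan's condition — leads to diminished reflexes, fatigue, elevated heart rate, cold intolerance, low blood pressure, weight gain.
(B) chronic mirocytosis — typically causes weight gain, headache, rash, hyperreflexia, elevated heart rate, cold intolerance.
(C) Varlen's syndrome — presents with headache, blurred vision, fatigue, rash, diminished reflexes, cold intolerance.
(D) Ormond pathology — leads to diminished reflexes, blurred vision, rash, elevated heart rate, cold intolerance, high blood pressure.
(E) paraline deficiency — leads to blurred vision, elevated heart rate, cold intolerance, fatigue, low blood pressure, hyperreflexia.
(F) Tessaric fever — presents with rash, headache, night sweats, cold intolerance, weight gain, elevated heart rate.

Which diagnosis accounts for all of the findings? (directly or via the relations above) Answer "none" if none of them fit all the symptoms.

C

Testing each hypothesis:
(A) Brannigan's condition — diminished reflexes yes; elevated heart rate yes; blurred vision NO; fatigue yes; cold intolerance yes
(B) chronic mirocytosis — fails on diminished reflexes, blurred vision, fatigue (predicts hyperreflexia, not diminished reflexes)
(C) Varlen's syndrome — diminished reflexes yes; elevated heart rate yes (via cold intolerance → elevated heart rate); blurred vision yes; fatigue yes; cold intolerance yes
(D) Ormond pathology — diminished reflexes yes; elevated heart rate yes; blurred vision yes; fatigue NO; cold intolerance yes
(E) paraline deficiency — fails on diminished reflexes (predicts hyperreflexia, not diminished reflexes)
(F) Tessaric fever — does not account for diminished reflexes, blurred vision, fatigue
Only (C) is consistent with every observation.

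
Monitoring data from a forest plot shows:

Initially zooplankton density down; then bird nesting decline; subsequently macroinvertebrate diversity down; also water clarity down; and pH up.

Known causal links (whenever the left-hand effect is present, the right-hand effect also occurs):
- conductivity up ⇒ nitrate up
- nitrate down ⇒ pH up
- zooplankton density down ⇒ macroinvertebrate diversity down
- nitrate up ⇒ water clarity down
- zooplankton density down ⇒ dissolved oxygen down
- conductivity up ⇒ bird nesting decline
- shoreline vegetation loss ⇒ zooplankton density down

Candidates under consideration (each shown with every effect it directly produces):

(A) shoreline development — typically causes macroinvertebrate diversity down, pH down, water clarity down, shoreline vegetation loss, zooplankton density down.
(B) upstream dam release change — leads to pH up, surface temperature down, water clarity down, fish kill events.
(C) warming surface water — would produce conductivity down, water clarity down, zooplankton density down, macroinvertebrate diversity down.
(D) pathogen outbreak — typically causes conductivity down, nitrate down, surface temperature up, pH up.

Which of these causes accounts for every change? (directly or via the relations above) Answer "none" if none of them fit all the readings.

none

Per-candidate check:
(A) shoreline development — zooplankton density down match; bird nesting decline miss; macroinvertebrate diversity down match; water clarity down match; pH up miss
(B) upstream dam release change — zooplankton density down miss; bird nesting decline miss; macroinvertebrate diversity down miss; water clarity down match; pH up match
(C) warming surface water — does not account for bird nesting decline, pH up
(D) pathogen outbreak — does not account for zooplankton density down, bird nesting decline, macroinvertebrate diversity down, water clarity down
No candidate is consistent with all observations.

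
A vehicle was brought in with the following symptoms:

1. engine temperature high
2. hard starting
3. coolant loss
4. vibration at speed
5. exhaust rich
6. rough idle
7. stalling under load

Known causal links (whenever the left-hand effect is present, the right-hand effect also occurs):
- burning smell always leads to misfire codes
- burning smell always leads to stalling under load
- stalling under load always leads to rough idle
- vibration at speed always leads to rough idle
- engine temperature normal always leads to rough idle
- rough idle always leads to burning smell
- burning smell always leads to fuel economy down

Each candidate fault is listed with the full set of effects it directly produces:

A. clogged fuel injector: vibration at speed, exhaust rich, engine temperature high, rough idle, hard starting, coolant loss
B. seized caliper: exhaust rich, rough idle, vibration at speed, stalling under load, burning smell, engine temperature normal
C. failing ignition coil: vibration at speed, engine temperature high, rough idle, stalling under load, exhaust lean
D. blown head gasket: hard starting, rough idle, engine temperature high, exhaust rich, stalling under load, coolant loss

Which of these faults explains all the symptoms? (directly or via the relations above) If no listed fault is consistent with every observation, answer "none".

Per-candidate check:
(A) clogged fuel injector — engine temperature high yes; hard starting yes; coolant loss yes; vibration at speed yes; exhaust rich yes; rough idle yes; stalling under load yes (by rough idle → burning smell → stalling under load)
(B) seized caliper — fails on engine temperature high, hard starting, coolant loss (predicts engine temperature normal, not engine temperature high)
(C) failing ignition coil — fails on hard starting, coolant loss, exhaust rich (predicts exhaust lean, not exhaust rich)
(D) blown head gasket — engine temperature high yes; hard starting yes; coolant loss yes; vibration at speed NO; exhaust rich yes; rough idle yes; stalling under load yes
(A) is the only candidate with no mismatches.

A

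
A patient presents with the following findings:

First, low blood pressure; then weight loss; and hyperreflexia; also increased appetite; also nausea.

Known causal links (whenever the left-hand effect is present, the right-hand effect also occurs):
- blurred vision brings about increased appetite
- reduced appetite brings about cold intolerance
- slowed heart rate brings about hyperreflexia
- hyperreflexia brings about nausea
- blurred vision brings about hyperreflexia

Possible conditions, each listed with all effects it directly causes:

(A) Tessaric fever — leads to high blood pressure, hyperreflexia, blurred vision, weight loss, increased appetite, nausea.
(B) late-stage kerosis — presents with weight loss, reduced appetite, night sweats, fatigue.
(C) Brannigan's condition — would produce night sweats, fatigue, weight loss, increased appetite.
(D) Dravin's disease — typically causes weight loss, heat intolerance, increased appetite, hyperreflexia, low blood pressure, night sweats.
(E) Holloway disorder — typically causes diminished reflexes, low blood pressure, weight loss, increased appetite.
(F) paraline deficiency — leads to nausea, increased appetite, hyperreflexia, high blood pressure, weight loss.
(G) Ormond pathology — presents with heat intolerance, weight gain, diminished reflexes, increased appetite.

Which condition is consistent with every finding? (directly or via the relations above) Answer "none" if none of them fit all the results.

D

Testing each hypothesis:
(A) Tessaric fever — fails on low blood pressure (predicts high blood pressure, not low blood pressure)
(B) late-stage kerosis — fails on low blood pressure, hyperreflexia, increased appetite, nausea (predicts reduced appetite, not increased appetite)
(C) Brannigan's condition — does not account for low blood pressure, hyperreflexia, nausea
(D) Dravin's disease — accounts for every observation (nausea by hyperreflexia → nausea)
(E) Holloway disorder — fails on hyperreflexia, nausea (predicts diminished reflexes, not hyperreflexia)
(F) paraline deficiency — low blood pressure miss; weight loss match; hyperreflexia match; increased appetite match; nausea match
(G) Ormond pathology — low blood pressure miss; weight loss miss; hyperreflexia miss; increased appetite match; nausea miss
(D) alone accounts for all the evidence.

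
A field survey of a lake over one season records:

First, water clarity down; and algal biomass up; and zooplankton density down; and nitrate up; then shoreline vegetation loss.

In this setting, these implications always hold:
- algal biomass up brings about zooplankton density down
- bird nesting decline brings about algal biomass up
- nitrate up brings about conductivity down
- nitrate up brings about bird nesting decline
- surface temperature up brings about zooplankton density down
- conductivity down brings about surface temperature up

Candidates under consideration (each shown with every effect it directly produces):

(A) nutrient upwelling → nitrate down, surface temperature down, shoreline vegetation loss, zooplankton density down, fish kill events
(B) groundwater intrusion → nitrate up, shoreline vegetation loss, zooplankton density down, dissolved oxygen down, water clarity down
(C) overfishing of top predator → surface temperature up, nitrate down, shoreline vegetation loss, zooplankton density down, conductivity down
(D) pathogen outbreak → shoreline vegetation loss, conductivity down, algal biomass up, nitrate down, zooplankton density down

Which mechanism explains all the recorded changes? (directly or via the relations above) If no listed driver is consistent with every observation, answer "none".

B

Checking each candidate against the observations:
(A) nutrient upwelling — fails on water clarity down, algal biomass up, nitrate up (predicts nitrate down, not nitrate up)
(B) groundwater intrusion — water clarity down ✓; algal biomass up ✓ (through nitrate up → bird nesting decline → algal biomass up); zooplankton density down ✓; nitrate up ✓; shoreline vegetation loss ✓
(C) overfishing of top predator — water clarity down ✗; algal biomass up ✗; zooplankton density down ✓; nitrate up ✗; shoreline vegetation loss ✓
(D) pathogen outbreak — fails on water clarity down, nitrate up (predicts nitrate down, not nitrate up)
(B) is the only candidate with no mismatches.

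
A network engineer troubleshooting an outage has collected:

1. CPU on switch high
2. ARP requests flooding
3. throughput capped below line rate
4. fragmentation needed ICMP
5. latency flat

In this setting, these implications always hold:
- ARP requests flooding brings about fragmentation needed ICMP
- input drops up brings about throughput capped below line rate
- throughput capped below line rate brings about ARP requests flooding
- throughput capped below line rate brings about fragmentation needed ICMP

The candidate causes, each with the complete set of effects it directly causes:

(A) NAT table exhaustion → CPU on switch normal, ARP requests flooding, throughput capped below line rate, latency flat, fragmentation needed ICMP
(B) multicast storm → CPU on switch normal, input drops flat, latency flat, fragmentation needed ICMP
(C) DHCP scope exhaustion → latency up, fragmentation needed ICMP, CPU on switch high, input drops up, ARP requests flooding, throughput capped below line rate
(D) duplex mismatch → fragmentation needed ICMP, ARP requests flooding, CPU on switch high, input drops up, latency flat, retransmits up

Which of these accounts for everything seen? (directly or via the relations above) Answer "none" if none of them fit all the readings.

D

Checking each candidate against the observations:
(A) NAT table exhaustion — fails on CPU on switch high (predicts CPU on switch normal, not CPU on switch high)
(B) multicast storm — CPU on switch high ✗; ARP requests flooding ✗; throughput capped below line rate ✗; fragmentation needed ICMP ✓; latency flat ✓
(C) DHCP scope exhaustion — CPU on switch high ✓; ARP requests flooding ✓; throughput capped below line rate ✓; fragmentation needed ICMP ✓; latency flat ✗
(D) duplex mismatch — CPU on switch high ✓; ARP requests flooding ✓; throughput capped below line rate ✓ (by input drops up → throughput capped below line rate); fragmentation needed ICMP ✓; latency flat ✓
(D) alone accounts for all the evidence.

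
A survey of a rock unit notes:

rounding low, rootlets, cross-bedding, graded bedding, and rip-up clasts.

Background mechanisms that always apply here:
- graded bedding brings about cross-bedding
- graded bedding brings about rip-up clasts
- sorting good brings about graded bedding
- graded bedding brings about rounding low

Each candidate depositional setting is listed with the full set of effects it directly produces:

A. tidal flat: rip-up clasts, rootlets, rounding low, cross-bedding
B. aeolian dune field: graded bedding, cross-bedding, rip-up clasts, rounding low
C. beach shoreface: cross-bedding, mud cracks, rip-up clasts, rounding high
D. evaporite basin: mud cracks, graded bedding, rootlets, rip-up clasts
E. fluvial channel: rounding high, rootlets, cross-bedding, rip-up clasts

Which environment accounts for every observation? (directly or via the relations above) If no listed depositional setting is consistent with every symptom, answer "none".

Per-candidate check:
(A) tidal flat — does not account for graded bedding
(B) aeolian dune field — rounding low +; rootlets -; cross-bedding +; graded bedding +; rip-up clasts +
(C) beach shoreface — fails on rounding low, rootlets, graded bedding (predicts rounding high, not rounding low)
(D) evaporite basin — accounts for every observation (rounding low by graded bedding → rounding low)
(E) fluvial channel — fails on rounding low, graded bedding (predicts rounding high, not rounding low)
Only (D) is consistent with every observation.

D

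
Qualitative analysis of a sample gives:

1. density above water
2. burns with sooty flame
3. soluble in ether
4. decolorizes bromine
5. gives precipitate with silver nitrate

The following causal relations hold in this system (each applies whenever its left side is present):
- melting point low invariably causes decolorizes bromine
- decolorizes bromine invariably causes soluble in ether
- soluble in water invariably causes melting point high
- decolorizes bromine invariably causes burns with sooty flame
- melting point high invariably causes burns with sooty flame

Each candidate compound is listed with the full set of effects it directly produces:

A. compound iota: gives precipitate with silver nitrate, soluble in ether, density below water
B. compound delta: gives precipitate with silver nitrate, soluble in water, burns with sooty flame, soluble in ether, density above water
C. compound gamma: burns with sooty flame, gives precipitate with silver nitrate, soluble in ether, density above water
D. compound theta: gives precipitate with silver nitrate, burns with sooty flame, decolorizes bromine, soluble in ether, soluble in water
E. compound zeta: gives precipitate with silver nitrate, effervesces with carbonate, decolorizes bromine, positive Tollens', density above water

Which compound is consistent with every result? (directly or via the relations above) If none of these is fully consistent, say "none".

E

Checking each candidate against the observations:
(A) compound iota — fails on density above water, burns with sooty flame, decolorizes bromine (predicts density below water, not density above water)
(B) compound delta — density above water ✓; burns with sooty flame ✓; soluble in ether ✓; decolorizes bromine ✗; gives precipitate with silver nitrate ✓
(C) compound gamma — density above water ✓; burns with sooty flame ✓; soluble in ether ✓; decolorizes bromine ✗; gives precipitate with silver nitrate ✓
(D) compound theta — density above water ✗; burns with sooty flame ✓; soluble in ether ✓; decolorizes bromine ✓; gives precipitate with silver nitrate ✓
(E) compound zeta — density above water ✓; burns with sooty flame ✓ (by decolorizes bromine → burns with sooty flame); soluble in ether ✓ (by decolorizes bromine → soluble in ether); decolorizes bromine ✓; gives precipitate with silver nitrate ✓
Only (E) is consistent with every observation.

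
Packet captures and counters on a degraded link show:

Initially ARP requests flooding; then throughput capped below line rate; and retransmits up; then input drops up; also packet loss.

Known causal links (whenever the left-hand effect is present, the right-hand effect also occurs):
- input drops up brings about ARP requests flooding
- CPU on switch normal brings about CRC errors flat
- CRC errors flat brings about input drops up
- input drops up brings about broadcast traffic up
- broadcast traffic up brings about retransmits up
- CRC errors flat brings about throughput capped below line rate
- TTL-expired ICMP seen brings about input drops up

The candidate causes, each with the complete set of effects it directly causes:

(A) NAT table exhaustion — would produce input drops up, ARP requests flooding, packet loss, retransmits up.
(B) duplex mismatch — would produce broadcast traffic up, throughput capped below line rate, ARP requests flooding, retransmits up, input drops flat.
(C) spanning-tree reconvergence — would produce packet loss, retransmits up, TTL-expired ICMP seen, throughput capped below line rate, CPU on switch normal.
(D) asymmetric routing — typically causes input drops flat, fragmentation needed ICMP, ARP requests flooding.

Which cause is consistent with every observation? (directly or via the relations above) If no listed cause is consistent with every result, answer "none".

C

For each candidate, compare predicted effects to what was observed:
(A) NAT table exhaustion — ARP requests flooding ✓; throughput capped below line rate ✗; retransmits up ✓; input drops up ✓; packet loss ✓
(B) duplex mismatch — ARP requests flooding ✓; throughput capped below line rate ✓; retransmits up ✓; input drops up ✗; packet loss ✗
(C) spanning-tree reconvergence — ARP requests flooding ✓ (via TTL-expired ICMP seen → input drops up → ARP requests flooding); throughput capped below line rate ✓; retransmits up ✓; input drops up ✓ (via TTL-expired ICMP seen → input drops up); packet loss ✓
(D) asymmetric routing — ARP requests flooding ✓; throughput capped below line rate ✗; retransmits up ✗; input drops up ✗; packet loss ✗
(C) is the only candidate with no mismatches.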